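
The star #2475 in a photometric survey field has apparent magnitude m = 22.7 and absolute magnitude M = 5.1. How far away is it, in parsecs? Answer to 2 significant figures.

Distance modulus: m − M = 22.7 − (5.1) = 17.600
m − M = 5 log₁₀ d − 5
log₁₀ d = (m − M)/5 + 1 = 4.5200
d = 10^4.5200 = 33110 pc

d ≈ 33000 pc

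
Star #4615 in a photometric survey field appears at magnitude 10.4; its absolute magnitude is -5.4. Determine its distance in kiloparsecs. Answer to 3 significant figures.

d ≈ 14.5 kpc

μ = m − M = 15.800
m − M = 5 log₁₀ d − 5
log₁₀ d = (m − M)/5 + 1 = 4.1600
d = 10^4.1600 = 14450 pc
= 14.45 kpc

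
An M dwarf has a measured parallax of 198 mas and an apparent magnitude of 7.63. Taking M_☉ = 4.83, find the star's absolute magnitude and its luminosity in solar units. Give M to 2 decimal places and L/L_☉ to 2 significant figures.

M ≈ 9.11; L/L_☉ ≈ 0.019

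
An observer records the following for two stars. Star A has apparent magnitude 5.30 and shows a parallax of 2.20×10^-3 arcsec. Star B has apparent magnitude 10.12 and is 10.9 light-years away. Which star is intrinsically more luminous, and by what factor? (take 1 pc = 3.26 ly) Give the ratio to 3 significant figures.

Star A: d = 1/p = 1/2.20×10^-3″ = 454.5 pc
Star A: M = m − 5 log₁₀ d + 5 = 5.30 − 5·2.6576 + 5 = -2.988
Star B: d = 10.9 ly / 3.26 = 3.344 pc
Star B: M = m − 5 log₁₀ d + 5 = 10.12 − 5·0.5242 + 5 = 12.499
ΔM = M_A − M_B = -2.988 − (12.499) = -15.487; smaller M is more luminous → Star A.
L ratio = 10^(0.4 |ΔM|) = 10^6.195 = 1.566×10^6

Star A is more luminous, by a factor of 1.57×10^6.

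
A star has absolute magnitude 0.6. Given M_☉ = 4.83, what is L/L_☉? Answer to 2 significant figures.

M − M_☉ = 0.6 − 4.83 = -4.230
L/L_☉ = 10^(−0.4 (M − M_☉)) = 10^1.692 = 49.20

L/L_☉ ≈ 49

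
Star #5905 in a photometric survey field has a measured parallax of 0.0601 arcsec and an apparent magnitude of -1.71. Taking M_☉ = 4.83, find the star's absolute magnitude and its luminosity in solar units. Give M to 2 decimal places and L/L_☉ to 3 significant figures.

M ≈ -2.82; L/L_☉ ≈ 1140

d = 1/p = 1/0.0601″ = 16.64 pc
M = m − 5 log₁₀ d + 5 = -1.71 − 5·1.2211 + 5 = -2.816
M − M_☉ = -2.816 − 4.83 = -7.646
L/L_☉ = 10^(−0.4 × -7.646) = 1144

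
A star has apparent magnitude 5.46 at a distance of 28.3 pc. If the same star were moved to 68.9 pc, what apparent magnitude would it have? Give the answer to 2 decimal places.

Flux ∝ 1/d², so Δm = 5 log₁₀(d₂/d₁) = 5 log₁₀(68.9/28.3) = 1.932
m₂ = m₁ + Δm = 5.46 + (1.932) = 7.392

m ≈ 7.39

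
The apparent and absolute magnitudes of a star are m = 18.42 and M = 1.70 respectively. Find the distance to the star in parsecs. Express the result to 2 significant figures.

d ≈ 22000 pc

Distance modulus: m − M = 18.42 − (1.70) = 16.720
m − M = 5 log₁₀ d − 5
log₁₀ d = (m − M)/5 + 1 = 4.3440
d = 10^4.3440 = 22080 pc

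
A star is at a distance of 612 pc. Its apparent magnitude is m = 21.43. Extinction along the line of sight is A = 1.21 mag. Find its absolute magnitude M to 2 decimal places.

M ≈ 11.29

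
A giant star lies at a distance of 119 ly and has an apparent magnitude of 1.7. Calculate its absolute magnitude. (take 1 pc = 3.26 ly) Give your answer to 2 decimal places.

M ≈ -1.11

d = 119 ly / 3.26 = 36.50 pc
5 log₁₀(d/10 pc) = 5 log₁₀(36.50) − 5 = 2.812
M = m − 5 log₁₀(d/10) = 1.7 − 2.812 = -1.112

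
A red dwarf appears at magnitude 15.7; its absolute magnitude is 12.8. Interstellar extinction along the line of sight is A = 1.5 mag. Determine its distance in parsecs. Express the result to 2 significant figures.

d ≈ 19 pc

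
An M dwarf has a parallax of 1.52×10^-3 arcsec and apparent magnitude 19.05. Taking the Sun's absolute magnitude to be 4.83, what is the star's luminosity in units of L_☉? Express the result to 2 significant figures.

L/L_☉ ≈ 8.9×10^-3

d = 1/p = 1/1.52×10^-3″ = 657.9 pc
M = m − 5 log₁₀ d + 5 = 19.05 − 5·2.8182 + 5 = 9.959
M − M_☉ = 9.959 − 4.83 = 5.129
L/L_☉ = 10^(−0.4 × 5.129) = 8.878×10^-3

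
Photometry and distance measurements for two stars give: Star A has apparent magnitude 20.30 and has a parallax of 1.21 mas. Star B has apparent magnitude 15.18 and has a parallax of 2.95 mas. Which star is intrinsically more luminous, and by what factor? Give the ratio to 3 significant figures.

Star B is more luminous, by a factor of 18.8.

Star A: p = 1.21 mas = 1.21×10^-3″ → d = 1/p = 826.4 pc
Star A: M = m − 5 log₁₀ d + 5 = 20.30 − 5·2.9172 + 5 = 10.714
Star B: p = 2.95 mas = 2.95×10^-3″ → d = 1/p = 339.0 pc
Star B: M = m − 5 log₁₀ d + 5 = 15.18 − 5·2.5302 + 5 = 7.529
ΔM = M_A − M_B = 10.714 − (7.529) = 3.185; smaller M is more luminous → Star B.
L ratio = 10^(0.4 |ΔM|) = 10^1.274 = 18.79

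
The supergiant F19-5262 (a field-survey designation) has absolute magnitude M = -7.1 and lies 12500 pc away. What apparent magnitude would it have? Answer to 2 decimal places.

m ≈ 8.38

m = M + 5 log₁₀ d − 5 = -7.1 + 5·4.0969 − 5 = 8.385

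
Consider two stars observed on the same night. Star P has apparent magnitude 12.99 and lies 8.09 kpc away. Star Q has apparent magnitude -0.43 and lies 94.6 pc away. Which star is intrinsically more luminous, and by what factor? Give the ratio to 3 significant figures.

Star Q is more luminous, by a factor of 31.9.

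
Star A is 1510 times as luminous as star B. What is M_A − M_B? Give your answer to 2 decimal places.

M_A − M_B ≈ -7.95

Pogson: ΔM = −2.5 log₁₀(ratio) = −2.5 log₁₀(1510) = −2.5 × 3.1790 = -7.947
Star A is brighter, so it has the smaller magnitude: the difference is negative.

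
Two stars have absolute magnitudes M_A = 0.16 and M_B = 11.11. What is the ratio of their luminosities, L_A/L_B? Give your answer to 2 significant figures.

ΔM = M_A − M_B = -10.95
L_A/L_B = 10^(−0.4 ΔM) = 10^4.380 = 23990

L_A/L_B ≈ 24000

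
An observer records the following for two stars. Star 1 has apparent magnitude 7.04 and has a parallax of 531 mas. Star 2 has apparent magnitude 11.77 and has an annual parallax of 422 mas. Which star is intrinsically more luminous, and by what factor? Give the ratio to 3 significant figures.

Star 1 is more luminous, by a factor of 49.3.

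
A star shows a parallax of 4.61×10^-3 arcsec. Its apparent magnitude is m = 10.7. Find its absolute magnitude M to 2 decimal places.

d = 1/p = 1/4.61×10^-3″ = 216.9 pc
5 log₁₀(d/10 pc) = 5 log₁₀(216.9) − 5 = 6.681
M = m − 5 log₁₀(d/10) = 10.7 − 6.681 = 4.019

M ≈ 4.02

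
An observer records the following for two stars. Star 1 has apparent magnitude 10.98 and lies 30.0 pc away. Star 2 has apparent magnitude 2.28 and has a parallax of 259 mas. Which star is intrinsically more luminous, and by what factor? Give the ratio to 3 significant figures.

Star 2 is more luminous, by a factor of 50.0.

Star 1: M = m − 5 log₁₀ d + 5 = 10.98 − 5·1.4771 + 5 = 8.594
Star 2: p = 259 mas = 0.259″ → d = 1/p = 3.861 pc
Star 2: M = m − 5 log₁₀ d + 5 = 2.28 − 5·0.5867 + 5 = 4.346
ΔM = M_1 − M_2 = 8.594 − (4.346) = 4.248; smaller M is more luminous → Star 2.
L ratio = 10^(0.4 |ΔM|) = 10^1.699 = 50.02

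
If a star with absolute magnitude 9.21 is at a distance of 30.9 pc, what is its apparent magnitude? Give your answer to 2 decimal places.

m ≈ 11.66

m = M + 5 log₁₀ d − 5 = 9.21 + 5·1.4900 − 5 = 11.660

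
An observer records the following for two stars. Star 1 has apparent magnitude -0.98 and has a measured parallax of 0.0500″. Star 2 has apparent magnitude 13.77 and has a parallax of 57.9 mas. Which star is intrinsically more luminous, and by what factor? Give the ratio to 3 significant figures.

Star 1 is more luminous, by a factor of 1.07×10^6.

Star 1: d = 1/p = 1/0.0500″ = 20.00 pc
Star 1: M = m − 5 log₁₀ d + 5 = -0.98 − 5·1.3010 + 5 = -2.485
Star 2: p = 57.9 mas = 0.0579″ → d = 1/p = 17.27 pc
Star 2: M = m − 5 log₁₀ d + 5 = 13.77 − 5·1.2373 + 5 = 12.583
ΔM = M_1 − M_2 = -2.485 − (12.583) = -15.069; smaller M is more luminous → Star 1.
L ratio = 10^(0.4 |ΔM|) = 10^6.027 = 1.065×10^6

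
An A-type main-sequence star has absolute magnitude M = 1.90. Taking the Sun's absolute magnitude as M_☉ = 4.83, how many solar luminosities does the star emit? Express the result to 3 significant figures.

M − M_☉ = 1.90 − 4.83 = -2.930
L/L_☉ = 10^(−0.4 (M − M_☉)) = 10^1.172 = 14.86

L/L_☉ ≈ 14.9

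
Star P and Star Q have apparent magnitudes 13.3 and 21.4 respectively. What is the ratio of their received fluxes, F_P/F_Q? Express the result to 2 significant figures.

F_P/F_Q ≈ 1700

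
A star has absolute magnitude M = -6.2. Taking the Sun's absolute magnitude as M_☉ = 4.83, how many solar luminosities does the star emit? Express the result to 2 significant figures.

M − M_☉ = -6.2 − 4.83 = -11.030
L/L_☉ = 10^(−0.4 (M − M_☉)) = 10^4.412 = 25820

L/L_☉ ≈ 26000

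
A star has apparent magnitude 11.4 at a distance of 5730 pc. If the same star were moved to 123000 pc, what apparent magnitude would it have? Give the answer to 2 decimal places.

m ≈ 18.06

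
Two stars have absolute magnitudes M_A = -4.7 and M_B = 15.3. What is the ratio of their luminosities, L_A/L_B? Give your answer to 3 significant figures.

L_A/L_B ≈ 1.00×10^8

ΔM = M_A − M_B = -20.0
L_A/L_B = 10^(−0.4 ΔM) = 10^8.000 = 1.000×10^8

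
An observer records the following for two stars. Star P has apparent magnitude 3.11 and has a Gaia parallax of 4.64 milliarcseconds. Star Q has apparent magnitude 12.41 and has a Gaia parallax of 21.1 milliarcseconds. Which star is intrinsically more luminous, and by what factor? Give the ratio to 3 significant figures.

Star P is more luminous, by a factor of 109000.

Star P: p = 4.64 mas = 4.64×10^-3″ → d = 1/p = 215.5 pc
Star P: M = m − 5 log₁₀ d + 5 = 3.11 − 5·2.3335 + 5 = -3.557
Star Q: p = 21.1 mas = 0.0211″ → d = 1/p = 47.39 pc
Star Q: M = m − 5 log₁₀ d + 5 = 12.41 − 5·1.6757 + 5 = 9.031
ΔM = M_P − M_Q = -3.557 − (9.031) = -12.589; smaller M is more luminous → Star P.
L ratio = 10^(0.4 |ΔM|) = 10^5.036 = 108500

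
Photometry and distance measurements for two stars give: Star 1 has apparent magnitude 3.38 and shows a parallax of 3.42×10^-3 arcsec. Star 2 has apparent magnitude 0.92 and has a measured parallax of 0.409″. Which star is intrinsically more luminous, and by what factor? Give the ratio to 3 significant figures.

Star 1 is more luminous, by a factor of 1480.

Star 1: d = 1/p = 1/3.42×10^-3″ = 292.4 pc
Star 1: M = m − 5 log₁₀ d + 5 = 3.38 − 5·2.4660 + 5 = -3.950
Star 2: d = 1/p = 1/0.409″ = 2.445 pc
Star 2: M = m − 5 log₁₀ d + 5 = 0.92 − 5·0.3883 + 5 = 3.979
ΔM = M_1 − M_2 = -3.950 − (3.979) = -7.928; smaller M is more luminous → Star 1.
L ratio = 10^(0.4 |ΔM|) = 10^3.171 = 1484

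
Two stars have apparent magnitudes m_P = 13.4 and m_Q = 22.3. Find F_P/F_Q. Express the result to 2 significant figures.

Magnitude difference = -8.9
Flux ratio = 10^(−0.4 Δm) = 10^(−0.4 × -8.9) = 10^3.560 = 3631

F_P/F_Q ≈ 3600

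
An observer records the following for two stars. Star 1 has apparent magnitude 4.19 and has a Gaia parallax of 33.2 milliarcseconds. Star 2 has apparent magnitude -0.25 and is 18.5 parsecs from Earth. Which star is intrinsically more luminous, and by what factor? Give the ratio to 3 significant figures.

Star 1: p = 33.2 mas = 0.0332″ → d = 1/p = 30.12 pc
Star 1: M = m − 5 log₁₀ d + 5 = 4.19 − 5·1.4789 + 5 = 1.796
Star 2: M = m − 5 log₁₀ d + 5 = -0.25 − 5·1.2672 + 5 = -1.586
ΔM = M_1 − M_2 = 1.796 − (-1.586) = 3.382; smaller M is more luminous → Star 2.
L ratio = 10^(0.4 |ΔM|) = 10^1.353 = 22.52

Star 2 is more luminous, by a factor of 22.5.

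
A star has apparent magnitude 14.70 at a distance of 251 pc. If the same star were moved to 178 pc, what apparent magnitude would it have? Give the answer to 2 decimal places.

m ≈ 13.95

Flux ∝ 1/d², so Δm = 5 log₁₀(d₂/d₁) = 5 log₁₀(178/251) = -0.746
m₂ = m₁ + Δm = 14.70 + (-0.746) = 13.954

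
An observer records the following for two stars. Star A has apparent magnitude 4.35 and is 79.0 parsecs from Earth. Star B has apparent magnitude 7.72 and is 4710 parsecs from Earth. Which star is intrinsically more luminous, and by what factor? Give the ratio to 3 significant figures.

Star A: M = m − 5 log₁₀ d + 5 = 4.35 − 5·1.8976 + 5 = -0.138
Star B: M = m − 5 log₁₀ d + 5 = 7.72 − 5·3.6730 + 5 = -5.645
ΔM = M_A − M_B = -0.138 − (-5.645) = 5.507; smaller M is more luminous → Star B.
L ratio = 10^(0.4 |ΔM|) = 10^2.203 = 159.5

Star B is more luminous, by a factor of 160.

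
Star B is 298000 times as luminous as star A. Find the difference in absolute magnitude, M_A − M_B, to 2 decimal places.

Pogson: ΔM = −2.5 log₁₀(ratio) = −2.5 log₁₀(298000) = −2.5 × 5.4742 = -13.686
Star B is brighter so has the smaller magnitude: M_A − M_B is positive.

M_A − M_B ≈ 13.69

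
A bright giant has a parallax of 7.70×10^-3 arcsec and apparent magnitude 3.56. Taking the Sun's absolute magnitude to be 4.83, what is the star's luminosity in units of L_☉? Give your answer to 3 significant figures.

L/L_☉ ≈ 543

d = 1/p = 1/7.70×10^-3″ = 129.9 pc
M = m − 5 log₁₀ d + 5 = 3.56 − 5·2.1135 + 5 = -2.008
M − M_☉ = -2.008 − 4.83 = -6.838
L/L_☉ = 10^(−0.4 × -6.838) = 543.3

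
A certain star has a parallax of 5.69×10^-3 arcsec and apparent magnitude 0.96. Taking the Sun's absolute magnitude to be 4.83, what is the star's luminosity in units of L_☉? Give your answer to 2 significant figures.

d = 1/p = 1/5.69×10^-3″ = 175.7 pc
M = m − 5 log₁₀ d + 5 = 0.96 − 5·2.2449 + 5 = -5.264
M − M_☉ = -5.264 − 4.83 = -10.094
L/L_☉ = 10^(−0.4 × -10.094) = 10910

L/L_☉ ≈ 11000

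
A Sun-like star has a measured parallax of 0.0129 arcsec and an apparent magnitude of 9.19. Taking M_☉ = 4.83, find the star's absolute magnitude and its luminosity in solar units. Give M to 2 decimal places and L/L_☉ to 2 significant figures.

d = 1/p = 1/0.0129″ = 77.52 pc
M = m − 5 log₁₀ d + 5 = 9.19 − 5·1.8894 + 5 = 4.743
M − M_☉ = 4.743 − 4.83 = -0.087
L/L_☉ = 10^(−0.4 × -0.087) = 1.083

M ≈ 4.74; L/L_☉ ≈ 1.1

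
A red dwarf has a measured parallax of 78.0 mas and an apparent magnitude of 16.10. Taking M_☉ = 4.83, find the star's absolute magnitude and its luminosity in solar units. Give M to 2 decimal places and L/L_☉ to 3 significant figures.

d = 1/p = 1000/78.0 mas = 12.82 pc
M = m − 5 log₁₀ d + 5 = 16.10 − 5·1.1079 + 5 = 15.560
M − M_☉ = 15.560 − 4.83 = 10.730
L/L_☉ = 10^(−0.4 × 10.730) = 5.103×10^-5

M ≈ 15.56; L/L_☉ ≈ 5.10×10^-5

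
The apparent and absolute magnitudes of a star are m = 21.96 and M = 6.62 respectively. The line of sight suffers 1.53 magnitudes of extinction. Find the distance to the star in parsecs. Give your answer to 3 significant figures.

d ≈ 5780 pc

m − M = 5 log₁₀(d/10 pc) + A  ⇒  21.96 − (6.62) − 1.53 = 5 log₁₀(d/10)
13.810 = 5 log₁₀(d/10)
log₁₀ d = (m − M − A)/5 + 1 = 3.7620
d = 10^3.7620 = 5781 pc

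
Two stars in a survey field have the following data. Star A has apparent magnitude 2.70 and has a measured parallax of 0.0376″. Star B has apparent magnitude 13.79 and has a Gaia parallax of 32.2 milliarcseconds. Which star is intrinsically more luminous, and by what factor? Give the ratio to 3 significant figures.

Star A: d = 1/p = 1/0.0376″ = 26.60 pc
Star A: M = m − 5 log₁₀ d + 5 = 2.70 − 5·1.4248 + 5 = 0.576
Star B: p = 32.2 mas = 0.0322″ → d = 1/p = 31.06 pc
Star B: M = m − 5 log₁₀ d + 5 = 13.79 − 5·1.4921 + 5 = 11.329
ΔM = M_A − M_B = 0.576 − (11.329) = -10.753; smaller M is more luminous → Star A.
L ratio = 10^(0.4 |ΔM|) = 10^4.301 = 20010

Star A is more luminous, by a factor of 20000.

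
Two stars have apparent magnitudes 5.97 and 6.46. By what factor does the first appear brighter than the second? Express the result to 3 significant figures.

Magnitude difference = -0.49
Flux ratio = 10^(−0.4 Δm) = 10^(−0.4 × -0.49) = 10^0.196 = 1.570

1.57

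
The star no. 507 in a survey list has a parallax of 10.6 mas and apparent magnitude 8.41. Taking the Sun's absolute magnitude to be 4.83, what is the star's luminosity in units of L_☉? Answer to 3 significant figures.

L/L_☉ ≈ 3.29

d = 1/p = 1000/10.6 mas = 94.34 pc
M = m − 5 log₁₀ d + 5 = 8.41 − 5·1.9747 + 5 = 3.537
M − M_☉ = 3.537 − 4.83 = -1.293
L/L_☉ = 10^(−0.4 × -1.293) = 3.291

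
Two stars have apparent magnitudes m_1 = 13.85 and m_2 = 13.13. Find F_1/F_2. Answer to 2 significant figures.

Magnitude difference = 0.72
Flux ratio = 10^(−0.4 Δm) = 10^(−0.4 × 0.72) = 10^-0.288 = 0.5152

F_1/F_2 ≈ 0.52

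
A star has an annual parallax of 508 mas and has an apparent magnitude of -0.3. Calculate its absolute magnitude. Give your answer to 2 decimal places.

p = 508 mas = 0.508″ → d = 1/p = 1.969 pc
5 log₁₀(d/10 pc) = 5 log₁₀(1.969) − 5 = -3.529
M = m − 5 log₁₀(d/10) = -0.3 + 3.529 = 3.229

M ≈ 3.23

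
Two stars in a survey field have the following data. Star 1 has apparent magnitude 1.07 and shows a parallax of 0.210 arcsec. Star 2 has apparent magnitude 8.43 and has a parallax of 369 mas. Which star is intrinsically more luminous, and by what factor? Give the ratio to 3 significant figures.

Star 1 is more luminous, by a factor of 2710.

Star 1: d = 1/p = 1/0.210″ = 4.762 pc
Star 1: M = m − 5 log₁₀ d + 5 = 1.07 − 5·0.6778 + 5 = 2.681
Star 2: p = 369 mas = 0.369″ → d = 1/p = 2.710 pc
Star 2: M = m − 5 log₁₀ d + 5 = 8.43 − 5·0.4330 + 5 = 11.265
ΔM = M_1 − M_2 = 2.681 − (11.265) = -8.584; smaller M is more luminous → Star 1.
L ratio = 10^(0.4 |ΔM|) = 10^3.434 = 2714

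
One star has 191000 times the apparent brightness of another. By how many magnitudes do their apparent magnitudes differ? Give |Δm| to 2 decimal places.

Pogson: Δm = −2.5 log₁₀(ratio) = −2.5 log₁₀(191000) = −2.5 × 5.2810 = -13.203

|Δm| ≈ 13.20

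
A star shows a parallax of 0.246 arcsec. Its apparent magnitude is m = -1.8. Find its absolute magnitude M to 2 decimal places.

d = 1/p = 1/0.246″ = 4.065 pc
5 log₁₀(d/10 pc) = 5 log₁₀(4.065) − 5 = -1.955
M = m − 5 log₁₀(d/10) = -1.8 + 1.955 = 0.155

M ≈ 0.15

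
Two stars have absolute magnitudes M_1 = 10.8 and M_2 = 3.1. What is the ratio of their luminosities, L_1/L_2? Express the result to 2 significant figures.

ΔM = M_1 − M_2 = 7.7
L_1/L_2 = 10^(−0.4 ΔM) = 10^-3.080 = 8.318×10^-4

L_1/L_2 ≈ 8.3×10^-4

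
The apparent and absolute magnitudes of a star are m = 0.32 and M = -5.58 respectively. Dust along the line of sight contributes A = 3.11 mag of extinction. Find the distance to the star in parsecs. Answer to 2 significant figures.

m − M = 5 log₁₀(d/10 pc) + A  ⇒  0.32 − (-5.58) − 3.11 = 5 log₁₀(d/10)
2.790 = 5 log₁₀(d/10)
log₁₀ d = (m − M − A)/5 + 1 = 1.5580
d = 10^1.5580 = 36.14 pc

d ≈ 36 pc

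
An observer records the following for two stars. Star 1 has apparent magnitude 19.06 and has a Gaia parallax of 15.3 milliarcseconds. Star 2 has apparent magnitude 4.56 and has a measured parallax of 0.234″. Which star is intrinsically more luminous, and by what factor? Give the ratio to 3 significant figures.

Star 2 is more luminous, by a factor of 2700.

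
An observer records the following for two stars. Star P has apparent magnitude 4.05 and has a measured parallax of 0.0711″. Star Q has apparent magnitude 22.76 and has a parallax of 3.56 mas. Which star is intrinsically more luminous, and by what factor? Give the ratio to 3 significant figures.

Star P is more luminous, by a factor of 76400.

Star P: d = 1/p = 1/0.0711″ = 14.06 pc
Star P: M = m − 5 log₁₀ d + 5 = 4.05 − 5·1.1481 + 5 = 3.309
Star Q: p = 3.56 mas = 3.56×10^-3″ → d = 1/p = 280.9 pc
Star Q: M = m − 5 log₁₀ d + 5 = 22.76 − 5·2.4486 + 5 = 15.517
ΔM = M_P − M_Q = 3.309 − (15.517) = -12.208; smaller M is more luminous → Star P.
L ratio = 10^(0.4 |ΔM|) = 10^4.883 = 76410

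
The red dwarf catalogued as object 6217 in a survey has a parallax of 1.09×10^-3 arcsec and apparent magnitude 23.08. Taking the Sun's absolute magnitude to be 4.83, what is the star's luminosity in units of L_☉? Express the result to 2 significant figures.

d = 1/p = 1/1.09×10^-3″ = 917.4 pc
M = m − 5 log₁₀ d + 5 = 23.08 − 5·2.9626 + 5 = 13.267
M − M_☉ = 13.267 − 4.83 = 8.437
L/L_☉ = 10^(−0.4 × 8.437) = 4.218×10^-4

L/L_☉ ≈ 4.2×10^-4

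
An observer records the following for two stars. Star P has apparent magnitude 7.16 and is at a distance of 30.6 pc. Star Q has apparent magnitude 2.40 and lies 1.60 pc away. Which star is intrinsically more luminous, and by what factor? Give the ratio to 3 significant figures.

Star P: M = m − 5 log₁₀ d + 5 = 7.16 − 5·1.4857 + 5 = 4.731
Star Q: M = m − 5 log₁₀ d + 5 = 2.40 − 5·0.2041 + 5 = 6.379
ΔM = M_P − M_Q = 4.731 − (6.379) = -1.648; smaller M is more luminous → Star P.
L ratio = 10^(0.4 |ΔM|) = 10^0.659 = 4.563

Star P is more luminous, by a factor of 4.56.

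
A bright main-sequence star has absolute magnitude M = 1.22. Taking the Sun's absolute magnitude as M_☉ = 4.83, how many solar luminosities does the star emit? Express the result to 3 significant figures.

M − M_☉ = 1.22 − 4.83 = -3.610
L/L_☉ = 10^(−0.4 (M − M_☉)) = 10^1.444 = 27.80

L/L_☉ ≈ 27.8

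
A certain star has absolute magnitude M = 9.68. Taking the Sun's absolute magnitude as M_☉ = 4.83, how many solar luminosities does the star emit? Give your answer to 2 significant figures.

M − M_☉ = 9.68 − 4.83 = 4.850
L/L_☉ = 10^(−0.4 (M − M_☉)) = 10^-1.940 = 0.01148

L/L_☉ ≈ 0.011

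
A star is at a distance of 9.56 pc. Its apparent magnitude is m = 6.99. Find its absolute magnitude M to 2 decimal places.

M ≈ 7.09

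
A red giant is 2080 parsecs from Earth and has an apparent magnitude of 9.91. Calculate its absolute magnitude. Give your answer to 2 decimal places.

M ≈ -1.68

5 log₁₀(d/10 pc) = 5 log₁₀(2080) − 5 = 11.590
M = m − 5 log₁₀(d/10) = 9.91 − 11.590 = -1.680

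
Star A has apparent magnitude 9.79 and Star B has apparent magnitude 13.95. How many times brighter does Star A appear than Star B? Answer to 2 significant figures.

Magnitude difference = -4.16
Flux ratio = 10^(−0.4 Δm) = 10^(−0.4 × -4.16) = 10^1.664 = 46.13

46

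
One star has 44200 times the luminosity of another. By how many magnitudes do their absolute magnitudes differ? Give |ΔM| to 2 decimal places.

Pogson: ΔM = −2.5 log₁₀(ratio) = −2.5 log₁₀(44200) = −2.5 × 4.6454 = -11.614

|ΔM| ≈ 11.61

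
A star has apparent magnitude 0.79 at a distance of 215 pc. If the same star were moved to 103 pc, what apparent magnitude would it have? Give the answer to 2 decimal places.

Flux ∝ 1/d², so Δm = 5 log₁₀(d₂/d₁) = 5 log₁₀(103/215) = -1.598
m₂ = m₁ + Δm = 0.79 + (-1.598) = -0.808

m ≈ -0.81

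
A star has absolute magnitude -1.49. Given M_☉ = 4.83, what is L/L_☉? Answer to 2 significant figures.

L/L_☉ ≈ 340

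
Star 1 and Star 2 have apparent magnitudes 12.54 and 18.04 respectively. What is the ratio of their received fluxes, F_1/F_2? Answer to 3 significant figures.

Δm = 12.54 − (18.04) = -5.50
Flux ratio = 10^(−0.4 Δm) = 10^(−0.4 × -5.50) = 10^2.200 = 158.5

F_1/F_2 ≈ 158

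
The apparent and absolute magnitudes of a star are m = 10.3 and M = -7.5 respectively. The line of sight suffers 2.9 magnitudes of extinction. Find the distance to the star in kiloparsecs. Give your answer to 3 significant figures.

d ≈ 9.55 kpc

m − M = 5 log₁₀(d/10 pc) + A  ⇒  10.3 − (-7.5) − 2.9 = 5 log₁₀(d/10)
14.900 = 5 log₁₀(d/10)
log₁₀ d = (m − M − A)/5 + 1 = 3.9800
d = 10^3.9800 = 9550 pc
= 9.550 kpc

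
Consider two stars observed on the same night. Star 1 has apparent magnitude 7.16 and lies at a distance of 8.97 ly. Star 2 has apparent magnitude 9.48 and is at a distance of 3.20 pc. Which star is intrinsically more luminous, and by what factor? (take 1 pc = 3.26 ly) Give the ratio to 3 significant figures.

Star 1: d = 8.97 ly / 3.26 = 2.752 pc
Star 1: M = m − 5 log₁₀ d + 5 = 7.16 − 5·0.4396 + 5 = 9.962
Star 2: M = m − 5 log₁₀ d + 5 = 9.48 − 5·0.5051 + 5 = 11.954
ΔM = M_1 − M_2 = 9.962 − (11.954) = -1.992; smaller M is more luminous → Star 1.
L ratio = 10^(0.4 |ΔM|) = 10^0.797 = 6.264

Star 1 is more luminous, by a factor of 6.26.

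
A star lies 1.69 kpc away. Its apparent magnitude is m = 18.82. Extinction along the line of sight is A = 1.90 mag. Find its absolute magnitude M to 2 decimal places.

d = 1.69 kpc = 1690 pc
5 log₁₀(d/10 pc) = 5 log₁₀(1690) − 5 = 11.139
M = m − 5 log₁₀(d/10) − A = 18.82 − 11.139 − 1.90 = 5.781

M ≈ 5.78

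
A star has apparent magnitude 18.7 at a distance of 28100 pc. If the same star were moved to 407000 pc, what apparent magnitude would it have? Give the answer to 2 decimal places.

Flux ∝ 1/d², so Δm = 5 log₁₀(d₂/d₁) = 5 log₁₀(407000/28100) = 5.804
m₂ = m₁ + Δm = 18.7 + (5.804) = 24.504

m ≈ 24.50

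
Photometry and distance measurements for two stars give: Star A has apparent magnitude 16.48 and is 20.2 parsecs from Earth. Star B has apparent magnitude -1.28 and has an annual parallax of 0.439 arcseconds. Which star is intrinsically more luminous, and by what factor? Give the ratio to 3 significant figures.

Star A: M = m − 5 log₁₀ d + 5 = 16.48 − 5·1.3054 + 5 = 14.953
Star B: d = 1/p = 1/0.439″ = 2.278 pc
Star B: M = m − 5 log₁₀ d + 5 = -1.28 − 5·0.3575 + 5 = 1.932
ΔM = M_A − M_B = 14.953 − (1.932) = 13.021; smaller M is more luminous → Star B.
L ratio = 10^(0.4 |ΔM|) = 10^5.208 = 161600

Star B is more luminous, by a factor of 162000.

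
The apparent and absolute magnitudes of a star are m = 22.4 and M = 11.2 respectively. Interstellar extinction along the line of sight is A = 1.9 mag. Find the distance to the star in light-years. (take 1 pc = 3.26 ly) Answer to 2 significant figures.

m − M = 5 log₁₀(d/10 pc) + A  ⇒  22.4 − (11.2) − 1.9 = 5 log₁₀(d/10)
9.300 = 5 log₁₀(d/10)
log₁₀ d = (m − M − A)/5 + 1 = 2.8600
d = 10^2.8600 = 724.4 pc
= 2362 ly

d ≈ 2400 ly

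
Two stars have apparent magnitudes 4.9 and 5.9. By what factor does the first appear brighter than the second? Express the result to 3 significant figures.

Magnitude difference = -1.0
Flux ratio = 10^(−0.4 Δm) = 10^(−0.4 × -1.0) = 10^0.400 = 2.512

2.51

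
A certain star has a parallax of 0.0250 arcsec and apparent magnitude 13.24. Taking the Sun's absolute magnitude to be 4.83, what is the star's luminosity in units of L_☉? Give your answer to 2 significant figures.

L/L_☉ ≈ 6.9×10^-3

d = 1/p = 1/0.0250″ = 40.00 pc
M = m − 5 log₁₀ d + 5 = 13.24 − 5·1.6021 + 5 = 10.230
M − M_☉ = 10.230 − 4.83 = 5.400
L/L_☉ = 10^(−0.4 × 5.400) = 6.920×10^-3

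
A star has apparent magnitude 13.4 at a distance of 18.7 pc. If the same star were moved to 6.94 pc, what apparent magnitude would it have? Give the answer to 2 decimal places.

m ≈ 11.25

Flux ∝ 1/d², so Δm = 5 log₁₀(d₂/d₁) = 5 log₁₀(6.94/18.7) = -2.152
m₂ = m₁ + Δm = 13.4 + (-2.152) = 11.248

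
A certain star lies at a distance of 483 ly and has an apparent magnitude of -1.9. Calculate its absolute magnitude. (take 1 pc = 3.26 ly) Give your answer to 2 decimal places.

M ≈ -7.75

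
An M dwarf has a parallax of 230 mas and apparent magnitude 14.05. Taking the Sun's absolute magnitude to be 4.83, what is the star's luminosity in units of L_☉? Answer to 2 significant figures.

d = 1/p = 1000/230 mas = 4.348 pc
M = m − 5 log₁₀ d + 5 = 14.05 − 5·0.6383 + 5 = 15.859
M − M_☉ = 15.859 − 4.83 = 11.029
L/L_☉ = 10^(−0.4 × 11.029) = 3.877×10^-5

L/L_☉ ≈ 3.9×10^-5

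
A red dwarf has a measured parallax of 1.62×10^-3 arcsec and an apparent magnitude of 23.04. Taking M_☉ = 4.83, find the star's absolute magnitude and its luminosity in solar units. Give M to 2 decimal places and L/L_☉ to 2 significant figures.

d = 1/p = 1/1.62×10^-3″ = 617.3 pc
M = m − 5 log₁₀ d + 5 = 23.04 − 5·2.7905 + 5 = 14.088
M − M_☉ = 14.088 − 4.83 = 9.258
L/L_☉ = 10^(−0.4 × 9.258) = 1.981×10^-4

M ≈ 14.09; L/L_☉ ≈ 2.0×10^-4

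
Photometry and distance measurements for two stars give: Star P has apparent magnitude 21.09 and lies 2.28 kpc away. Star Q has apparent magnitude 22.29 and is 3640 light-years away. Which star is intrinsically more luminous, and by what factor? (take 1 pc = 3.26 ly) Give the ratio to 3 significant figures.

Star P is more luminous, by a factor of 12.6.

Star P: d = 2.28 kpc = 2280 pc
Star P: M = m − 5 log₁₀ d + 5 = 21.09 − 5·3.3579 + 5 = 9.300
Star Q: d = 3640 ly / 3.26 = 1117 pc
Star Q: M = m − 5 log₁₀ d + 5 = 22.29 − 5·3.0479 + 5 = 12.051
ΔM = M_P − M_Q = 9.300 − (12.051) = -2.750; smaller M is more luminous → Star P.
L ratio = 10^(0.4 |ΔM|) = 10^1.100 = 12.59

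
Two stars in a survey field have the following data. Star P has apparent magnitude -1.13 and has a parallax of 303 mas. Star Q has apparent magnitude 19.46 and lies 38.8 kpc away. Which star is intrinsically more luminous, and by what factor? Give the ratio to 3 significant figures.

Star P is more luminous, by a factor of 1.25.

Star P: p = 303 mas = 0.303″ → d = 1/p = 3.300 pc
Star P: M = m − 5 log₁₀ d + 5 = -1.13 − 5·0.5186 + 5 = 1.277
Star Q: d = 38.8 kpc = 38800 pc
Star Q: M = m − 5 log₁₀ d + 5 = 19.46 − 5·4.5888 + 5 = 1.516
ΔM = M_P − M_Q = 1.277 − (1.516) = -0.239; smaller M is more luminous → Star P.
L ratio = 10^(0.4 |ΔM|) = 10^0.095 = 1.246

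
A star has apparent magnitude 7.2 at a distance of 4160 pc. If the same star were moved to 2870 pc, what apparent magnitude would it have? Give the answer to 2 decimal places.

m ≈ 6.39

Flux ∝ 1/d², so Δm = 5 log₁₀(d₂/d₁) = 5 log₁₀(2870/4160) = -0.806
m₂ = m₁ + Δm = 7.2 + (-0.806) = 6.394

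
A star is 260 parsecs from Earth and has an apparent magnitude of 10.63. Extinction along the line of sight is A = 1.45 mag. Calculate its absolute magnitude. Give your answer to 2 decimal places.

5 log₁₀(d/10 pc) = 5 log₁₀(260.0) − 5 = 7.075
M = m − 5 log₁₀(d/10) − A = 10.63 − 7.075 − 1.45 = 2.105

M ≈ 2.11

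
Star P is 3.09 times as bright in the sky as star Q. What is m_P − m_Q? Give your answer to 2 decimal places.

Pogson: Δm = −2.5 log₁₀(ratio) = −2.5 log₁₀(3.09) = −2.5 × 0.4900 = -1.225
Star P is brighter, so it has the smaller magnitude: the difference is negative.

m_P − m_Q ≈ -1.22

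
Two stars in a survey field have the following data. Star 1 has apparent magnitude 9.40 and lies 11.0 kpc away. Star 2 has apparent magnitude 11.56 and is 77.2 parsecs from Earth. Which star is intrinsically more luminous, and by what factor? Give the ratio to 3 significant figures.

Star 1: d = 11.0 kpc = 11000 pc
Star 1: M = m − 5 log₁₀ d + 5 = 9.40 − 5·4.0414 + 5 = -5.807
Star 2: M = m − 5 log₁₀ d + 5 = 11.56 − 5·1.8876 + 5 = 7.122
ΔM = M_1 − M_2 = -5.807 − (7.122) = -12.929; smaller M is more luminous → Star 1.
L ratio = 10^(0.4 |ΔM|) = 10^5.172 = 148400

Star 1 is more luminous, by a factor of 148000.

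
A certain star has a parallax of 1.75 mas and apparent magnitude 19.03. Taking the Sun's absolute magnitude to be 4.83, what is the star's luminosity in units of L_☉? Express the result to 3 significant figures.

L/L_☉ ≈ 6.82×10^-3

d = 1/p = 1000/1.75 mas = 571.4 pc
M = m − 5 log₁₀ d + 5 = 19.03 − 5·2.7570 + 5 = 10.245
M − M_☉ = 10.245 − 4.83 = 5.415
L/L_☉ = 10^(−0.4 × 5.415) = 6.822×10^-3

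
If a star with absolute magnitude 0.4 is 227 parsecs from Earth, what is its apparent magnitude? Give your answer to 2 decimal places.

m ≈ 7.18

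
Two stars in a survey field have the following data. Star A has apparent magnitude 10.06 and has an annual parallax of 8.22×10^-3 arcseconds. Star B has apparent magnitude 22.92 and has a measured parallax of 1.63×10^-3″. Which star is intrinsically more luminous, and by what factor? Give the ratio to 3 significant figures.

Star A: d = 1/p = 1/8.22×10^-3″ = 121.7 pc
Star A: M = m − 5 log₁₀ d + 5 = 10.06 − 5·2.0851 + 5 = 4.634
Star B: d = 1/p = 1/1.63×10^-3″ = 613.5 pc
Star B: M = m − 5 log₁₀ d + 5 = 22.92 − 5·2.7878 + 5 = 13.981
ΔM = M_A − M_B = 4.634 − (13.981) = -9.347; smaller M is more luminous → Star A.
L ratio = 10^(0.4 |ΔM|) = 10^3.739 = 5478

Star A is more luminous, by a factor of 5480.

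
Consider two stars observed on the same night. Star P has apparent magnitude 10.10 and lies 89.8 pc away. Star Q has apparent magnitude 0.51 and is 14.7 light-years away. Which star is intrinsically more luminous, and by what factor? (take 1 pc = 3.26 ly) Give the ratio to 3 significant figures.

Star P: M = m − 5 log₁₀ d + 5 = 10.10 − 5·1.9533 + 5 = 5.334
Star Q: d = 14.7 ly / 3.26 = 4.509 pc
Star Q: M = m − 5 log₁₀ d + 5 = 0.51 − 5·0.6541 + 5 = 2.240
ΔM = M_P − M_Q = 5.334 − (2.240) = 3.094; smaller M is more luminous → Star Q.
L ratio = 10^(0.4 |ΔM|) = 10^1.238 = 17.28

Star Q is more luminous, by a factor of 17.3.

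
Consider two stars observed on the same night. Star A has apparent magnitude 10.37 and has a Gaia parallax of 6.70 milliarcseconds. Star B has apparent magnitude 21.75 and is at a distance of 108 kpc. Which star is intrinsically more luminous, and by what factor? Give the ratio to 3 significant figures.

Star B is more luminous, by a factor of 14.7.

Star A: p = 6.70 mas = 6.70×10^-3″ → d = 1/p = 149.3 pc
Star A: M = m − 5 log₁₀ d + 5 = 10.37 − 5·2.1739 + 5 = 4.500
Star B: d = 108 kpc = 108000 pc
Star B: M = m − 5 log₁₀ d + 5 = 21.75 − 5·5.0334 + 5 = 1.583
ΔM = M_A − M_B = 4.500 − (1.583) = 2.917; smaller M is more luminous → Star B.
L ratio = 10^(0.4 |ΔM|) = 10^1.167 = 14.69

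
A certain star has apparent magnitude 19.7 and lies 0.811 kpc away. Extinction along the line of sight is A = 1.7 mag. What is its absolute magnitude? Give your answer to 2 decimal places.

M ≈ 8.45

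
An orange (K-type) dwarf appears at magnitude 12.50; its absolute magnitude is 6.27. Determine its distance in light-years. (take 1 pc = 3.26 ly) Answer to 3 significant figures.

μ = m − M = 6.230
m − M = 5 log₁₀ d − 5
log₁₀ d = (m − M)/5 + 1 = 2.2460
d = 10^2.2460 = 176.2 pc
= 574.4 ly

d ≈ 574 ly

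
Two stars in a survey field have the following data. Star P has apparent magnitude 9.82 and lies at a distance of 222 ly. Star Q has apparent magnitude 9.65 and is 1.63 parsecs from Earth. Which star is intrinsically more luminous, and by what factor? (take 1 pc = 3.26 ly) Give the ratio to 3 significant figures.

Star P: d = 222 ly / 3.26 = 68.10 pc
Star P: M = m − 5 log₁₀ d + 5 = 9.82 − 5·1.8331 + 5 = 5.654
Star Q: M = m − 5 log₁₀ d + 5 = 9.65 − 5·0.2122 + 5 = 13.589
ΔM = M_P − M_Q = 5.654 − (13.589) = -7.935; smaller M is more luminous → Star P.
L ratio = 10^(0.4 |ΔM|) = 10^3.174 = 1492

Star P is more luminous, by a factor of 1490.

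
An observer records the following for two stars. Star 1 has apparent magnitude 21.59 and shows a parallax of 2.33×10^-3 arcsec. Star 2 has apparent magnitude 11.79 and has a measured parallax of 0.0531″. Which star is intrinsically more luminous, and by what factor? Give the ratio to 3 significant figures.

Star 2 is more luminous, by a factor of 16.0.

Star 1: d = 1/p = 1/2.33×10^-3″ = 429.2 pc
Star 1: M = m − 5 log₁₀ d + 5 = 21.59 − 5·2.6326 + 5 = 13.427
Star 2: d = 1/p = 1/0.0531″ = 18.83 pc
Star 2: M = m − 5 log₁₀ d + 5 = 11.79 − 5·1.2749 + 5 = 10.415
ΔM = M_1 − M_2 = 13.427 − (10.415) = 3.011; smaller M is more luminous → Star 2.
L ratio = 10^(0.4 |ΔM|) = 10^1.205 = 16.01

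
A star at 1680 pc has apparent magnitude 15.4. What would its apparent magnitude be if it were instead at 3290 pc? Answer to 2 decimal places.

m ≈ 16.86

Flux ∝ 1/d², so Δm = 5 log₁₀(d₂/d₁) = 5 log₁₀(3290/1680) = 1.459
m₂ = m₁ + Δm = 15.4 + (1.459) = 16.859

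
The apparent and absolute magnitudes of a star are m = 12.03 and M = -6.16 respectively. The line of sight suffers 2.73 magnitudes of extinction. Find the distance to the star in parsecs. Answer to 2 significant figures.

m − M = 5 log₁₀(d/10 pc) + A  ⇒  12.03 − (-6.16) − 2.73 = 5 log₁₀(d/10)
15.460 = 5 log₁₀(d/10)
log₁₀ d = (m − M − A)/5 + 1 = 4.0920
d = 10^4.0920 = 12360 pc

d ≈ 12000 pc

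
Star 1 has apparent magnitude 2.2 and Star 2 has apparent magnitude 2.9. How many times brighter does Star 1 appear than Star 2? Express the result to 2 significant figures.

1.9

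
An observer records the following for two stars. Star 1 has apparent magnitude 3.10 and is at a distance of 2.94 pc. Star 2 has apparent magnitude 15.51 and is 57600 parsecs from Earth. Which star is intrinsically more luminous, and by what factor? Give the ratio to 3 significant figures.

Star 1: M = m − 5 log₁₀ d + 5 = 3.10 − 5·0.4683 + 5 = 5.758
Star 2: M = m − 5 log₁₀ d + 5 = 15.51 − 5·4.7604 + 5 = -3.292
ΔM = M_1 − M_2 = 5.758 − (-3.292) = 9.050; smaller M is more luminous → Star 2.
L ratio = 10^(0.4 |ΔM|) = 10^3.620 = 4170

Star 2 is more luminous, by a factor of 4170.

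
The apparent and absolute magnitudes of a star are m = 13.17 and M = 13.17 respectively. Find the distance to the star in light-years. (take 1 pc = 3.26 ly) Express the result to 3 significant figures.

d ≈ 32.6 ly

μ = m − M = 0.000
m − M = 5 log₁₀ d − 5
log₁₀ d = (m − M)/5 + 1 = 1.0000
d = 10^1.0000 = 10.00 pc
= 32.60 ly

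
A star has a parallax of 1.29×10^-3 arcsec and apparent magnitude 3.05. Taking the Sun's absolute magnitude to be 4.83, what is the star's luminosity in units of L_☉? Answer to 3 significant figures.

L/L_☉ ≈ 31000

d = 1/p = 1/1.29×10^-3″ = 775.2 pc
M = m − 5 log₁₀ d + 5 = 3.05 − 5·2.8894 + 5 = -6.397
M − M_☉ = -6.397 − 4.83 = -11.227
L/L_☉ = 10^(−0.4 × -11.227) = 30960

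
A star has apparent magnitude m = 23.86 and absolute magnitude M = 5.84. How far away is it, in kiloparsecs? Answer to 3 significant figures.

μ = m − M = 18.020
m − M = 5 log₁₀ d − 5
log₁₀ d = (m − M)/5 + 1 = 4.6040
d = 10^4.6040 = 40180 pc
= 40.18 kpc

d ≈ 40.2 kpc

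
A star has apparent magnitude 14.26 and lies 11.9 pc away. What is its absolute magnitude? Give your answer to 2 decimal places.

5 log₁₀(d/10 pc) = 5 log₁₀(11.90) − 5 = 0.378
M = m − 5 log₁₀(d/10) = 14.26 − 0.378 = 13.882

M ≈ 13.88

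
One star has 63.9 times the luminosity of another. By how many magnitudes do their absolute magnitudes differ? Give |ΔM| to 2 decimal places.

|ΔM| ≈ 4.51

Pogson: ΔM = −2.5 log₁₀(ratio) = −2.5 log₁₀(63.9) = −2.5 × 1.8055 = -4.514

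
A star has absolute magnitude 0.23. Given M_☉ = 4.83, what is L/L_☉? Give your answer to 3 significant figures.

L/L_☉ ≈ 69.2

M − M_☉ = 0.23 − 4.83 = -4.600
L/L_☉ = 10^(−0.4 (M − M_☉)) = 10^1.840 = 69.18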